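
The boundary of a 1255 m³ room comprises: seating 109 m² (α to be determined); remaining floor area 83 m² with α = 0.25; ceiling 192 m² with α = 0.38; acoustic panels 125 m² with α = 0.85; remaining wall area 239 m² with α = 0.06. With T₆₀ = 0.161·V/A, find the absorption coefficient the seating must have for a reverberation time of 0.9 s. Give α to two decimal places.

A = 0.161·V/T₆₀ = 0.161·1255/0.9 = 224.51 m² sabins.
Absorption from the other surfaces = 83·0.25 + 192·0.38 + 125·0.85 + 239·0.06 = 214.30 m², so the seating must supply 10.21 m² over 109 m².
α = 10.21/109 = 0.094.

0.09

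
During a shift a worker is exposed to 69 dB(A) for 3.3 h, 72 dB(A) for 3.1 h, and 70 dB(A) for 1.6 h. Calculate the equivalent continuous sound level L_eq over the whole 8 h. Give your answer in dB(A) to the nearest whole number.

The energy average is taken in the linear domain: L_eq = 10·log₁₀[(Σ tᵢ·10^(Lᵢ/10))/T], T = 8 h.
Σ tᵢ·10^(Lᵢ/10) = 3.3·10^(69/10) + 3.1·10^(72/10) + 1.6·10^(70/10) = 9.134e+07.
L_eq = 10·log₁₀(9.134e+07/8) = 70.58 dB(A).

71 dB(A)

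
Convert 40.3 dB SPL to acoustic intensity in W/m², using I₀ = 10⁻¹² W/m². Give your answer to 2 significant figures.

I = I₀·10^(L/10) = 10⁻¹² × 10^(40.3/10) = 10^(-7.970).

1.1e-08 W/m²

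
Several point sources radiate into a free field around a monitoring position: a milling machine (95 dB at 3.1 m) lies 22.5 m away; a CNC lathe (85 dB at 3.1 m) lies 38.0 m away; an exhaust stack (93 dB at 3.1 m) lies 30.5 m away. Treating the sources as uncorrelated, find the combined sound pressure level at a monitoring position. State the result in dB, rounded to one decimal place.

Propagate each source to the receiver with L = L_ref − 20·log₁₀(r/r_ref), then add intensities.
milling machine: 95 − 20·log₁₀(22.5/3.1) = 95 − 17.22 = 77.78 dB.
CNC lathe: 85 − 20·log₁₀(38.0/3.1) = 85 − 21.77 = 63.23 dB.
exhaust stack: 93 − 20·log₁₀(30.5/3.1) = 93 − 19.86 = 73.14 dB.
Σ 10^(L/10) = 8.275e+07 → L_total = 10·log₁₀(8.275e+07) = 79.18 dB.

79.2 dB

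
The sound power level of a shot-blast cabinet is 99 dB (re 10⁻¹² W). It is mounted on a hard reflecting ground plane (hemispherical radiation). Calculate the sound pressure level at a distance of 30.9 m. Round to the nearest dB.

61 dB

Free-field hemispherical radiation: L_p = L_w − 10·log₁₀(2π·r²), r = 30.9 m.
2π·r² = 5999 m², 10·log₁₀ of that is 37.781 dB.
L_p = 99 − 37.781 = 61.22 dB.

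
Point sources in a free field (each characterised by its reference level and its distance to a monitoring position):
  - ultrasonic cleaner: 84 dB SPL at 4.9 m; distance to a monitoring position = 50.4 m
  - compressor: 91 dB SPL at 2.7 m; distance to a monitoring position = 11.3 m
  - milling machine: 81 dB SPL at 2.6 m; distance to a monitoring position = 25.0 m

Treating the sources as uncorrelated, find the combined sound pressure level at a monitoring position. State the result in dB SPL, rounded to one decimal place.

78.8 dB SPL

First find each source's level at the receiver (point-source: −20·log₁₀(r/r_ref)), then combine on an intensity basis.
ultrasonic cleaner: 84 − 20·log₁₀(50.4/4.9) = 84 − 20.24 = 63.76 dB SPL.
compressor: 91 − 20·log₁₀(11.3/2.7) = 91 − 12.43 = 78.57 dB SPL.
milling machine: 81 − 20·log₁₀(25.0/2.6) = 81 − 19.66 = 61.34 dB SPL.
Σ 10^(L/10) = 7.561e+07 → L_total = 10·log₁₀(7.561e+07) = 78.79 dB SPL.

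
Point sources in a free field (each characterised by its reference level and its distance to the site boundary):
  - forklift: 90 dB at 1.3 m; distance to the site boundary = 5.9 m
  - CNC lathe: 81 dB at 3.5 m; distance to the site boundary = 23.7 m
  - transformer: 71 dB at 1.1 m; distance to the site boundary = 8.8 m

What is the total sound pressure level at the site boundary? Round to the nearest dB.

77 dB

Apply inverse-square spreading to bring every level to the receiver, then sum 10^(L/10).
forklift: 90 − 20·log₁₀(5.9/1.3) = 90 − 13.14 = 76.86 dB.
CNC lathe: 81 − 20·log₁₀(23.7/3.5) = 81 − 16.61 = 64.39 dB.
transformer: 71 − 20·log₁₀(8.8/1.1) = 71 − 18.06 = 52.94 dB.
Σ 10^(L/10) = 5.149e+07 → L_total = 10·log₁₀(5.149e+07) = 77.12 dB.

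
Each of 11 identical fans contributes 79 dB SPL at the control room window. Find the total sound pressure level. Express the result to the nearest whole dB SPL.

89 dB SPL

N identical incoherent sources raise the level by 10·log₁₀ N.
L_total = 79 + 10·log₁₀(11) = 79 + 10.414 = 89.41 dB SPL.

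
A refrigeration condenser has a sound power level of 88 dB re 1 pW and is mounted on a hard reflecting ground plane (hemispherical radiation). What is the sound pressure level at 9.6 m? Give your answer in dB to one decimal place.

Free-field hemispherical radiation: L_p = L_w − 10·log₁₀(2π·r²), r = 9.6 m.
2π·r² = 579.1 m², 10·log₁₀ of that is 27.627 dB.
L_p = 88 − 27.627 = 60.37 dB.

60.4 dB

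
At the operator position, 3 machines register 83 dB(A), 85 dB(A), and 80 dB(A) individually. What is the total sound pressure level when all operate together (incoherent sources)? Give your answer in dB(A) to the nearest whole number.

For uncorrelated sources the intensities add, so convert each level to linear form, sum, and take 10·log₁₀ of the total.
Σ 10^(L/10) = 10^(83/10) + 10^(85/10) + 10^(80/10) = 6.158e+08.
L_total = 10·log₁₀(6.158e+08) = 87.89 dB(A).

88 dB(A)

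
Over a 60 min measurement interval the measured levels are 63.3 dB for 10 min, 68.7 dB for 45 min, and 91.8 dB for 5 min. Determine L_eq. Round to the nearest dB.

81 dB

Weight each interval's intensity by its duration and average over T = 60 min:
Σ tᵢ·10^(Lᵢ/10) = 10·10^(63.3/10) + 45·10^(68.7/10) + 5·10^(91.8/10) = 7.923e+09.
L_eq = 10·log₁₀(7.923e+09/60) = 81.21 dB.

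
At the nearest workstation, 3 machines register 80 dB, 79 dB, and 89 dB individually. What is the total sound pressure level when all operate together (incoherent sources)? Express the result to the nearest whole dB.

For uncorrelated sources the intensities add, so convert each level to linear form, sum, and take 10·log₁₀ of the total.
Σ 10^(L/10) = 10^(80/10) + 10^(79/10) + 10^(89/10) = 9.738e+08.
L_total = 10·log₁₀(9.738e+08) = 89.88 dB.

90 dB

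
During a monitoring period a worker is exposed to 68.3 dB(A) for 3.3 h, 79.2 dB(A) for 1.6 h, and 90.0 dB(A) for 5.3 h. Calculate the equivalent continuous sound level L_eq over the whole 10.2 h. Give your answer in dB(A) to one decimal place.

87.3 dB(A)

Weight each interval's intensity by its duration and average over T = 10.2 h:
Σ tᵢ·10^(Lᵢ/10) = 3.3·10^(68.3/10) + 1.6·10^(79.2/10) + 5.3·10^(90.0/10) = 5.455e+09.
L_eq = 10·log₁₀(5.455e+09/10.2) = 87.28 dB(A).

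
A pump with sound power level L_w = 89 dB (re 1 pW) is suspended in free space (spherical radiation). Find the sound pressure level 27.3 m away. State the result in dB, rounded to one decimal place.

49.3 dB

The power spreads over a sphere of area 4π·r², so L_p = L_w − 10·log₁₀(4π·r²).
4π·r² = 9366 m², 10·log₁₀ of that is 39.715 dB.
L_p = 89 − 39.715 = 49.28 dB.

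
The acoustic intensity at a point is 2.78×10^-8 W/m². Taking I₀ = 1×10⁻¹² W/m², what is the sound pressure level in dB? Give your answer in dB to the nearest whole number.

L = 10·log₁₀(I/I₀) = 10·log₁₀(2.78×10^-8/10⁻¹²) = 10·log₁₀(2.78×10^4).
L = 10·(0.4440 + 4) = 44.44 dB.

44 dB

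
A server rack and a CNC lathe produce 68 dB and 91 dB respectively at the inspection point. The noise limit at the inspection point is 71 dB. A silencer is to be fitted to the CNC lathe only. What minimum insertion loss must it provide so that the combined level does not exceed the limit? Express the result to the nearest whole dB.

23 dB

The untreated sources together contribute 10^(68/10) = 6.310e+06, i.e. 68.00 dB.
The limit corresponds to 10^(71/10) = 1.259e+07; subtracting the fixed part leaves 6.280e+06 for the CNC lathe, i.e. 67.98 dB.
Required insertion loss = 91 − 67.98 = 23.02 dB.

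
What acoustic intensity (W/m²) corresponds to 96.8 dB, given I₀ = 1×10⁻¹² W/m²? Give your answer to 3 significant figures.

0.00479 W/m²

L = 10·log₁₀(I/I₀) ⇒ I = I₀·10^(L/10) = 10⁻¹² × 10^9.68.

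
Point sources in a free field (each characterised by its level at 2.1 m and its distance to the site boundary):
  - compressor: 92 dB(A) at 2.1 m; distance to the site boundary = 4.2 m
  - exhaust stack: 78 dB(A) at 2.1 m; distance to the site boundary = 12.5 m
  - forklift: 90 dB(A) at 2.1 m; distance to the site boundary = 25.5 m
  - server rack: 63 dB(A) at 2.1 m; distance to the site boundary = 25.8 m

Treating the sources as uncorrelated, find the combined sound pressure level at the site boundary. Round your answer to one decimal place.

First find each source's level at the receiver (point-source: −20·log₁₀(r/r_ref)), then combine on an intensity basis.
compressor: 92 − 20·log₁₀(4.2/2.1) = 92 − 6.02 = 85.98 dB(A).
exhaust stack: 78 − 20·log₁₀(12.5/2.1) = 78 − 15.49 = 62.51 dB(A).
forklift: 90 − 20·log₁₀(25.5/2.1) = 90 − 21.69 = 68.31 dB(A).
server rack: 63 − 20·log₁₀(25.8/2.1) = 63 − 21.79 = 41.21 dB(A).
Σ 10^(L/10) = 4.048e+08 → L_total = 10·log₁₀(4.048e+08) = 86.07 dB(A).

86.1 dB(A)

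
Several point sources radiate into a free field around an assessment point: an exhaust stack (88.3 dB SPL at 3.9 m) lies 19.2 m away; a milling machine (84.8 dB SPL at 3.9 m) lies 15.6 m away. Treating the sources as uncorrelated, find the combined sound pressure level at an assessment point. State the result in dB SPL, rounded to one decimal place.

Apply inverse-square spreading to bring every level to the receiver, then sum 10^(L/10).
exhaust stack: 88.3 − 20·log₁₀(19.2/3.9) = 88.3 − 13.84 = 74.46 dB SPL.
milling machine: 84.8 − 20·log₁₀(15.6/3.9) = 84.8 − 12.04 = 72.76 dB SPL.
Σ 10^(L/10) = 4.677e+07 → L_total = 10·log₁₀(4.677e+07) = 76.70 dB SPL.

76.7 dB SPL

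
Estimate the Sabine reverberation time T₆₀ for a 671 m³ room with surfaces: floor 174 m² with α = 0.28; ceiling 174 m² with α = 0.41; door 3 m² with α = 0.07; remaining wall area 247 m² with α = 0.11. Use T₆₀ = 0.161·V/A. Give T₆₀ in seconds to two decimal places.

0.73 s

Total absorption A = 174·0.28 + 174·0.41 + 3·0.07 + 247·0.11 = 147.44 m² sabins.
T₆₀ = 0.161 × 671 / 147.44 = 0.733 s.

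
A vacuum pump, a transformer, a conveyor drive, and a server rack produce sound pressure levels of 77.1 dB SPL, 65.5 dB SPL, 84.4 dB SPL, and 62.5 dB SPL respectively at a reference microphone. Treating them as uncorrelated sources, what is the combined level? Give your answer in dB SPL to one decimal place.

85.2 dB SPL

For uncorrelated sources the intensities add, so convert each level to linear form, sum, and take 10·log₁₀ of the total.
Σ 10^(L/10) = 10^(77.1/10) + 10^(65.5/10) + 10^(84.4/10) + 10^(62.5/10) = 3.320e+08.
L_total = 10·log₁₀(3.320e+08) = 85.21 dB SPL.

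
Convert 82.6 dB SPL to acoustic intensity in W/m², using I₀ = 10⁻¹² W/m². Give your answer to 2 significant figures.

I/I₀ = 10^(82.6/10) = 1.82e+08, so I = 1.82e+08 × 10⁻¹² W/m².

0.00018 W/m²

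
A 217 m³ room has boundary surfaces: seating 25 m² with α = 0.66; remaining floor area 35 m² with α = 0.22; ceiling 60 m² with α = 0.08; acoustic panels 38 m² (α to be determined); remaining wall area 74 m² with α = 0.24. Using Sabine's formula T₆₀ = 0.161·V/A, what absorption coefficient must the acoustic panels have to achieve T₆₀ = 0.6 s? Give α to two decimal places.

From T₆₀ = 0.161·V/A, the target T₆₀ = 0.6 s needs A = 0.161·217/0.6 = 58.23 m².
Absorption from the other surfaces = 25·0.66 + 35·0.22 + 60·0.08 + 74·0.24 = 46.76 m², so the acoustic panels must supply 11.47 m² over 38 m².
α = 11.47/38 = 0.302.

0.30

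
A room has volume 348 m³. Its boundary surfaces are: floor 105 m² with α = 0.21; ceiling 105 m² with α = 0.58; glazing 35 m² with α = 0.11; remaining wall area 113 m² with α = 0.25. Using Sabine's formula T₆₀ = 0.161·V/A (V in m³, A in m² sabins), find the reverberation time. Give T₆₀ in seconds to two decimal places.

0.49 s

A = Σ Sᵢαᵢ = 105·0.21 + 105·0.58 + 35·0.11 + 113·0.25 = 115.05 m².
T₆₀ = 0.161·V/A = 0.161·348/115.05 = 0.487 s.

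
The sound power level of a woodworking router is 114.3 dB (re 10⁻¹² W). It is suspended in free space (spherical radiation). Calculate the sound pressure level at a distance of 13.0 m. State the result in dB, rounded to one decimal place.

Free-field spherical radiation: L_p = L_w − 10·log₁₀(4π·r²), r = 13.0 m.
4π·r² = 2124 m², 10·log₁₀ of that is 33.271 dB.
L_p = 114.3 − 33.271 = 81.03 dB.

81.0 dB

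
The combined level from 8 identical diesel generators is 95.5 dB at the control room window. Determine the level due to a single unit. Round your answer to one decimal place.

For N identical incoherent sources L_total = L₁ + 10·log₁₀ N, so L₁ = 95.5 − 10·log₁₀(8) = 95.5 − 9.031.

86.5 dB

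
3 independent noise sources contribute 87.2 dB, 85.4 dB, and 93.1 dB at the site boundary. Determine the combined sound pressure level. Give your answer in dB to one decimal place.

For uncorrelated sources the intensities add, so convert each level to linear form, sum, and take 10·log₁₀ of the total.
Σ 10^(L/10) = 10^(87.2/10) + 10^(85.4/10) + 10^(93.1/10) = 2.913e+09.
L_total = 10·log₁₀(2.913e+09) = 94.64 dB.

94.6 dB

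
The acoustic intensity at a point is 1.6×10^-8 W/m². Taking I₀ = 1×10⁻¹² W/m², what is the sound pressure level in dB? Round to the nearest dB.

Dividing by I₀ shifts the exponent by 12: I/I₀ = 1.6×10^4.
L = 10·(0.2041 + 4) = 42.04 dB.

42 dB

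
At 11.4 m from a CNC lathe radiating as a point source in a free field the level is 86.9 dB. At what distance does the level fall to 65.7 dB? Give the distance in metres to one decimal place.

Point-source spreading drops the level by 20·log₁₀(r₂/r₁); inverting, r₂/r₁ = 10^(ΔL/20).
r₂ = 11.4·10^((86.9−65.7)/20) = 11.4·10^(21.2/20) = 130.89 m.

130.9 m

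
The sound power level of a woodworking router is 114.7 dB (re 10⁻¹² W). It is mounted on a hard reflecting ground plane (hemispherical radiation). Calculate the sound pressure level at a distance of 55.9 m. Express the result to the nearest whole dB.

Free-field hemispherical radiation: L_p = L_w − 10·log₁₀(2π·r²), r = 55.9 m.
2π·r² = 1.963e+04 m², 10·log₁₀ of that is 42.930 dB.
L_p = 114.7 − 42.930 = 71.77 dB.

72 dB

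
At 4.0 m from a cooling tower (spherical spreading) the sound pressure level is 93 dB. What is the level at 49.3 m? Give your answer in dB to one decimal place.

71.2 dB

For a point source, L₂ = L₁ − 20·log₁₀(r₂/r₁).
L₂ = 93 − 20·log₁₀(49.3/4.0) = 93 − 21.816 = 71.18 dB.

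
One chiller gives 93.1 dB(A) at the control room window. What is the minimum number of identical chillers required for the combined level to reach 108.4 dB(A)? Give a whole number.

34

N identical sources give L₁ + 10·log₁₀ N, so require 10·log₁₀ N ≥ 108.4 − 93.1 = 15.3 dB.
N ≥ 10^(15.3/10) = 33.884, so N = 34.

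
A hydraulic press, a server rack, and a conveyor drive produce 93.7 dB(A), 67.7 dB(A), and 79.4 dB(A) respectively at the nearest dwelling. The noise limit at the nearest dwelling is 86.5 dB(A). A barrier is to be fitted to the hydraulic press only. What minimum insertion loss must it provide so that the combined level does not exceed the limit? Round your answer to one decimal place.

Everything except the hydraulic press sums to 10^(67.7/10) + 10^(79.4/10) = 9.298e+07 in linear terms, 79.68 dB(A).
To meet 86.5 dB(A) overall, the treated hydraulic press may contribute at most 10^(86.5/10) − 9.298e+07 = 3.537e+08, i.e. 85.49 dB(A).
Required insertion loss = 93.7 − 85.49 = 8.21 dB.

8.2 dB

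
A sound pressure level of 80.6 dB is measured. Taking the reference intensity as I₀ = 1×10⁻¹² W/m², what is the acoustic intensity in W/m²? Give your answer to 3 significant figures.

0.000115 W/m²

L = 10·log₁₀(I/I₀) ⇒ I = I₀·10^(L/10) = 10⁻¹² × 10^8.06.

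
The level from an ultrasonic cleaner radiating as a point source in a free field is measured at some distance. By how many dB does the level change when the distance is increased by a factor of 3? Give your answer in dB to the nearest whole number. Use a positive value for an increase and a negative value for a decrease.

-10 dB

Point-source spreading: ΔL = −20·log₁₀(r₂/r₁).
ΔL = −20·log₁₀(3) = -9.54 dB.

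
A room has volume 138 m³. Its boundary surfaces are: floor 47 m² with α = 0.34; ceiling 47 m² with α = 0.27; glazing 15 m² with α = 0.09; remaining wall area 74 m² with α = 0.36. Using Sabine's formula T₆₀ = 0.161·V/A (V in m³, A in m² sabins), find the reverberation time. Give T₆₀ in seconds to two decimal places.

Total absorption A = 47·0.34 + 47·0.27 + 15·0.09 + 74·0.36 = 56.66 m² sabins.
T₆₀ = 0.161·V/A = 0.161·138/56.66 = 0.392 s.

0.39 s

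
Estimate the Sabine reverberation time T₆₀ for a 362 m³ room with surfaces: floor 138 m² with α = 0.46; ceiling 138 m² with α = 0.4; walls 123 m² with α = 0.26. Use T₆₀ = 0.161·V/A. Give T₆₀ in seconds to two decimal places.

0.39 s

A = Σ Sᵢαᵢ = 138·0.46 + 138·0.4 + 123·0.26 = 150.66 m².
T₆₀ = 0.161·V/A = 0.161·362/150.66 = 0.387 s.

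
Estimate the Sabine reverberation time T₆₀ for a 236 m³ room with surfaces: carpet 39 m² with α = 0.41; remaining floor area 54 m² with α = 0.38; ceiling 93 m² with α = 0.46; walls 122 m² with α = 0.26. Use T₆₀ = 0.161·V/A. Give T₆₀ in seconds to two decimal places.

0.34 s

Total absorption A = 39·0.41 + 54·0.38 + 93·0.46 + 122·0.26 = 111.01 m² sabins.
T₆₀ = 0.161·V/A = 0.161·236/111.01 = 0.342 s.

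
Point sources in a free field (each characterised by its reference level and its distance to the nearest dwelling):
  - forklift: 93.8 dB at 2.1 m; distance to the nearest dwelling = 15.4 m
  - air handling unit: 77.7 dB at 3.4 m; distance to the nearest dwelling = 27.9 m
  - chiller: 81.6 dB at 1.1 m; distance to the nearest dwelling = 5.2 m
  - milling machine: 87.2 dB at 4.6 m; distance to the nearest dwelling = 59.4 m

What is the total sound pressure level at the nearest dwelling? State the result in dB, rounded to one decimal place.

Propagate each source to the receiver with L = L_ref − 20·log₁₀(r/r_ref), then add intensities.
forklift: 93.8 − 20·log₁₀(15.4/2.1) = 93.8 − 17.31 = 76.49 dB.
air handling unit: 77.7 − 20·log₁₀(27.9/3.4) = 77.7 − 18.28 = 59.42 dB.
chiller: 81.6 − 20·log₁₀(5.2/1.1) = 81.6 − 13.49 = 68.11 dB.
milling machine: 87.2 − 20·log₁₀(59.4/4.6) = 87.2 − 22.22 = 64.98 dB.
Σ 10^(L/10) = 5.510e+07 → L_total = 10·log₁₀(5.510e+07) = 77.41 dB.

77.4 dB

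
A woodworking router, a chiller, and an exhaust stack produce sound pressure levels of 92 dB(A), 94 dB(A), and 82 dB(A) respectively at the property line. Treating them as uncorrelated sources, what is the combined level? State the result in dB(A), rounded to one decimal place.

Incoherent sources combine by intensity addition: L_total = 10·log₁₀(Σ 10^(L_i/10)).
Σ 10^(L/10) = 10^(92/10) + 10^(94/10) + 10^(82/10) = 4.255e+09.
L_total = 10·log₁₀(4.255e+09) = 96.29 dB(A).

96.3 dB(A)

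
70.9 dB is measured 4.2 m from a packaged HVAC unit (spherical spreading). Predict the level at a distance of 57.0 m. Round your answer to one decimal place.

48.2 dB

Point-source attenuation: ΔL = 20·log₁₀(r₂/r₁) = 20·log₁₀(57.0/4.2) = 22.653 dB.
L₂ = 70.9 − 20·log₁₀(57.0/4.2) = 70.9 − 22.653 = 48.25 dB.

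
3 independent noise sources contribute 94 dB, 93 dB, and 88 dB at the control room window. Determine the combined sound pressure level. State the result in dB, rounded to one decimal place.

For uncorrelated sources the intensities add, so convert each level to linear form, sum, and take 10·log₁₀ of the total.
Σ 10^(L/10) = 10^(94/10) + 10^(93/10) + 10^(88/10) = 5.138e+09.
L_total = 10·log₁₀(5.138e+09) = 97.11 dB.

97.1 dB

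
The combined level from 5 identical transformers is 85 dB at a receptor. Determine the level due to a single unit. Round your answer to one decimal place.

For N identical incoherent sources L_total = L₁ + 10·log₁₀ N, so L₁ = 85 − 10·log₁₀(5) = 85 − 6.990.

78.0 dB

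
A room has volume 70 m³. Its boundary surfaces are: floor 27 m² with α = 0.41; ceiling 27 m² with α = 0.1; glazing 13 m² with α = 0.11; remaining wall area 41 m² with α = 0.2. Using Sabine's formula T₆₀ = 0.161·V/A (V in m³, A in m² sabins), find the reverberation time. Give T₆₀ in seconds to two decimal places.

Total absorption A = 27·0.41 + 27·0.1 + 13·0.11 + 41·0.2 = 23.40 m² sabins.
T₆₀ = 0.161 × 70 / 23.40 = 0.482 s.

0.48 s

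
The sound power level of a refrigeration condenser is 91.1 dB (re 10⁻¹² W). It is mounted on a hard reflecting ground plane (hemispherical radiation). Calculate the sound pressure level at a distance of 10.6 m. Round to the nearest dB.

Free-field hemispherical radiation: L_p = L_w − 10·log₁₀(2π·r²), r = 10.6 m.
2π·r² = 706 m², 10·log₁₀ of that is 28.488 dB.
L_p = 91.1 − 28.488 = 62.61 dB.

63 dB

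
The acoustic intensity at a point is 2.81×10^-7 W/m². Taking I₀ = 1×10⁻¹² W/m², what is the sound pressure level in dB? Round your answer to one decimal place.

Dividing by I₀ shifts the exponent by 12: I/I₀ = 2.81×10^5.
L = 10·(0.4487 + 5) = 54.49 dB.

54.5 dB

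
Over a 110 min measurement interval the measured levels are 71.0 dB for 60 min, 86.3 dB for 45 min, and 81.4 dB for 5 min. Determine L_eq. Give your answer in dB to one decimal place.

L_eq = 10·log₁₀[(1/T)·Σ tᵢ·10^(Lᵢ/10)] with T = 110 min.
Σ tᵢ·10^(Lᵢ/10) = 60·10^(71.0/10) + 45·10^(86.3/10) + 5·10^(81.4/10) = 2.064e+10.
L_eq = 10·log₁₀(2.064e+10/110) = 82.73 dB.

82.7 dB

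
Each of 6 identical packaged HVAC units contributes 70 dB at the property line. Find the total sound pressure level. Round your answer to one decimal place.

N identical incoherent sources raise the level by 10·log₁₀ N.
L_total = 70 + 10·log₁₀(6) = 70 + 7.782 = 77.78 dB.

77.8 dB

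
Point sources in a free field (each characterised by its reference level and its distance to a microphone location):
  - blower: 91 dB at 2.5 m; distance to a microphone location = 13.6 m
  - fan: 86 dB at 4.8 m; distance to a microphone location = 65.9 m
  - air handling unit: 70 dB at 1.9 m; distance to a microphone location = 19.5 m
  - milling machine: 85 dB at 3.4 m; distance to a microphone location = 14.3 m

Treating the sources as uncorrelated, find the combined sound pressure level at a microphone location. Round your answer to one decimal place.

First find each source's level at the receiver (point-source: −20·log₁₀(r/r_ref)), then combine on an intensity basis.
blower: 91 − 20·log₁₀(13.6/2.5) = 91 − 14.71 = 76.29 dB.
fan: 86 − 20·log₁₀(65.9/4.8) = 86 − 22.75 = 63.25 dB.
air handling unit: 70 − 20·log₁₀(19.5/1.9) = 70 − 20.23 = 49.77 dB.
milling machine: 85 − 20·log₁₀(14.3/3.4) = 85 − 12.48 = 72.52 dB.
Σ 10^(L/10) = 6.262e+07 → L_total = 10·log₁₀(6.262e+07) = 77.97 dB.

78.0 dB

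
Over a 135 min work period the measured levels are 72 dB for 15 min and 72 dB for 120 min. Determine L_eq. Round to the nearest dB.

72 dB

Weight each interval's intensity by its duration and average over T = 135 min:
Σ tᵢ·10^(Lᵢ/10) = 15·10^(72/10) + 120·10^(72/10) = 2.140e+09.
L_eq = 10·log₁₀(2.140e+09/135) = 72.00 dB.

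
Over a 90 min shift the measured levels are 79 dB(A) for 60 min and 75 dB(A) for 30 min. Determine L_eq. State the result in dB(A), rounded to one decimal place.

The energy average is taken in the linear domain: L_eq = 10·log₁₀[(Σ tᵢ·10^(Lᵢ/10))/T], T = 90 min.
Σ tᵢ·10^(Lᵢ/10) = 60·10^(79/10) + 30·10^(75/10) = 5.715e+09.
L_eq = 10·log₁₀(5.715e+09/90) = 78.03 dB(A).

78.0 dB(A)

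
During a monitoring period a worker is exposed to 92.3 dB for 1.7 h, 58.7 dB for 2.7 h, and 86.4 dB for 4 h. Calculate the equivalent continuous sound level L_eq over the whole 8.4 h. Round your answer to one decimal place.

87.4 dB

The energy average is taken in the linear domain: L_eq = 10·log₁₀[(Σ tᵢ·10^(Lᵢ/10))/T], T = 8.4 h.
Σ tᵢ·10^(Lᵢ/10) = 1.7·10^(92.3/10) + 2.7·10^(58.7/10) + 4·10^(86.4/10) = 4.635e+09.
L_eq = 10·log₁₀(4.635e+09/8.4) = 87.42 dB.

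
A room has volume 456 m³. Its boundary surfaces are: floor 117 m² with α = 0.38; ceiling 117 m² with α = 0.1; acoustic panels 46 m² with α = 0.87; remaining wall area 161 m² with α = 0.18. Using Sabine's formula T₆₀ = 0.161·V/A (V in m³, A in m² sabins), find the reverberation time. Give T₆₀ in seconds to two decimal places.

A = Σ Sᵢαᵢ = 117·0.38 + 117·0.1 + 46·0.87 + 161·0.18 = 125.16 m².
T₆₀ = 0.161·V/A = 0.161·456/125.16 = 0.587 s.

0.59 s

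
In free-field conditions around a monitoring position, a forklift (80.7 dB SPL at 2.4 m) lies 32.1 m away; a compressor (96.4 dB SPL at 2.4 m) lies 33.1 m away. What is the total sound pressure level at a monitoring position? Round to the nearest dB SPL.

Propagate each source to the receiver with L = L_ref − 20·log₁₀(r/r_ref), then add intensities.
forklift: 80.7 − 20·log₁₀(32.1/2.4) = 80.7 − 22.53 = 58.17 dB SPL.
compressor: 96.4 − 20·log₁₀(33.1/2.4) = 96.4 − 22.79 = 73.61 dB SPL.
Σ 10^(L/10) = 2.361e+07 → L_total = 10·log₁₀(2.361e+07) = 73.73 dB SPL.

74 dB SPL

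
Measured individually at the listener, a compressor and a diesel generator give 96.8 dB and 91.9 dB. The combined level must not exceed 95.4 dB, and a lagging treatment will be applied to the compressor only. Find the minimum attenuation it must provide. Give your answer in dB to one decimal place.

4.0 dB

Fixed contribution from the other source: Σ 10^(L/10) = 10^(91.9/10) = 1.549e+09 (91.90 dB).
To meet 95.4 dB overall, the treated compressor may contribute at most 10^(95.4/10) − 1.549e+09 = 1.919e+09, i.e. 92.83 dB.
Required insertion loss = 96.8 − 92.83 = 3.97 dB.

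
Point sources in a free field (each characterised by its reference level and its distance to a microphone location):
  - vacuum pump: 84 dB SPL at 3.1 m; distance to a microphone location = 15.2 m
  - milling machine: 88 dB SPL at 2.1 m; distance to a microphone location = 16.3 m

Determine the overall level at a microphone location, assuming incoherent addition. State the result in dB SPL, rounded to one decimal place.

73.2 dB SPL

First find each source's level at the receiver (point-source: −20·log₁₀(r/r_ref)), then combine on an intensity basis.
vacuum pump: 84 − 20·log₁₀(15.2/3.1) = 84 − 13.81 = 70.19 dB SPL.
milling machine: 88 − 20·log₁₀(16.3/2.1) = 88 − 17.80 = 70.20 dB SPL.
Σ 10^(L/10) = 2.092e+07 → L_total = 10·log₁₀(2.092e+07) = 73.21 dB SPL.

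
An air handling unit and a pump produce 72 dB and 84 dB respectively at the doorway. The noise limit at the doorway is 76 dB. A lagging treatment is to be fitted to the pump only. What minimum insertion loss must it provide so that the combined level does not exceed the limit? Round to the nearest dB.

10 dB

The untreated sources together contribute 10^(72/10) = 1.585e+07, i.e. 72.00 dB.
To meet 76 dB overall, the treated pump may contribute at most 10^(76/10) − 1.585e+07 = 2.396e+07, i.e. 73.80 dB.
Required insertion loss = 84 − 73.80 = 10.20 dB.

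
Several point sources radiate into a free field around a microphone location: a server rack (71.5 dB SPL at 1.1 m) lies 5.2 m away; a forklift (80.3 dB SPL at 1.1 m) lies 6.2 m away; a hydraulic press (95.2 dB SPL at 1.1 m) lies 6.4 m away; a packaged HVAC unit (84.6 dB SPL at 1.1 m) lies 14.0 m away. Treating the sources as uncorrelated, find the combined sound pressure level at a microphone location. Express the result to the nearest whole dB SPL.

Propagate each source to the receiver with L = L_ref − 20·log₁₀(r/r_ref), then add intensities.
server rack: 71.5 − 20·log₁₀(5.2/1.1) = 71.5 − 13.49 = 58.01 dB SPL.
forklift: 80.3 − 20·log₁₀(6.2/1.1) = 80.3 − 15.02 = 65.28 dB SPL.
hydraulic press: 95.2 − 20·log₁₀(6.4/1.1) = 95.2 − 15.30 = 79.90 dB SPL.
packaged HVAC unit: 84.6 − 20·log₁₀(14.0/1.1) = 84.6 − 22.09 = 62.51 dB SPL.
Σ 10^(L/10) = 1.036e+08 → L_total = 10·log₁₀(1.036e+08) = 80.15 dB SPL.

80 dB SPL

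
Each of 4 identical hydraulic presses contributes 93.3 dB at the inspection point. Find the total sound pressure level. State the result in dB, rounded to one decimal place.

99.3 dB

L_total = L₁ + 10·log₁₀ N for N identical incoherent sources.
L_total = 93.3 + 10·log₁₀(4) = 93.3 + 6.021 = 99.32 dB.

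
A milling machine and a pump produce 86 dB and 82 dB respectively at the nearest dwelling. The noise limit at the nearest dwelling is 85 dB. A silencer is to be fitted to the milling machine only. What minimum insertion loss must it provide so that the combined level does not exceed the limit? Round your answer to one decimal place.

4.0 dB

Fixed contribution from the other source: Σ 10^(L/10) = 10^(82/10) = 1.585e+08 (82.00 dB).
To meet 85 dB overall, the treated milling machine may contribute at most 10^(85/10) − 1.585e+08 = 1.577e+08, i.e. 81.98 dB.
Required insertion loss = 86 − 81.98 = 4.02 dB.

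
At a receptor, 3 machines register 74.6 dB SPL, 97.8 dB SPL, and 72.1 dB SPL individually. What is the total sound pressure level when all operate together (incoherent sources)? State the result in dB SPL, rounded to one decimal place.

97.8 dB SPL

For uncorrelated sources the intensities add, so convert each level to linear form, sum, and take 10·log₁₀ of the total.
Σ 10^(L/10) = 10^(74.6/10) + 10^(97.8/10) + 10^(72.1/10) = 6.071e+09.
L_total = 10·log₁₀(6.071e+09) = 97.83 dB SPL.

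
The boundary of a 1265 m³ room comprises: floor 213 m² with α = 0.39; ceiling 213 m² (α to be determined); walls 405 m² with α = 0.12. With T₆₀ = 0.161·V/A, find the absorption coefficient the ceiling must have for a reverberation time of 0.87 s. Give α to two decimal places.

Required total absorption A = 0.161·1265/0.87 = 234.10 m².
Absorption from the other surfaces = 213·0.39 + 405·0.12 = 131.67 m², so the ceiling must supply 102.43 m² over 213 m².
α = 102.43/213 = 0.481.

0.48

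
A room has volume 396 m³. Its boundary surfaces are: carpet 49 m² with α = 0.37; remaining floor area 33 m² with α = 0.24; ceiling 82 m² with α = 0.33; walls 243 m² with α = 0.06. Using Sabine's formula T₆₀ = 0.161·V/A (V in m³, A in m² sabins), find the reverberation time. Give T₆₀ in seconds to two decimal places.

Summing Sᵢαᵢ: 49·0.37 + 33·0.24 + 82·0.33 + 243·0.06 = 67.69 m².
T₆₀ = 0.161·V/A = 0.161·396/67.69 = 0.942 s.

0.94 s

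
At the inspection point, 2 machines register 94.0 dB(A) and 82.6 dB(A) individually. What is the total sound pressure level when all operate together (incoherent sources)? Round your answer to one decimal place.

94.3 dB(A)

Incoherent sources combine by intensity addition: L_total = 10·log₁₀(Σ 10^(L_i/10)).
Σ 10^(L/10) = 10^(94.0/10) + 10^(82.6/10) = 2.694e+09.
L_total = 10·log₁₀(2.694e+09) = 94.30 dB(A).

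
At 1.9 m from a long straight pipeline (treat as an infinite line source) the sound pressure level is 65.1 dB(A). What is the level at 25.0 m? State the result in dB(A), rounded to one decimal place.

53.9 dB(A)

Cylindrical spreading from a line source gives a 10·log₁₀(r₂/r₁) drop.
L₂ = 65.1 − 10·log₁₀(25.0/1.9) = 65.1 − 11.192 = 53.91 dB(A).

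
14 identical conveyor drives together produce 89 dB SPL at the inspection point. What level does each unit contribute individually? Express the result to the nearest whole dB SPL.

78 dB SPL

Dividing the total intensity by 14 lowers the level by 10·log₁₀ 14 = 11.461 dB: L₁ = 89 − 11.461.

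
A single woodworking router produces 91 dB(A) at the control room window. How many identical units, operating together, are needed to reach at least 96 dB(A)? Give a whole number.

Need L₁ + 10·log₁₀ N ≥ 96, i.e. log₁₀ N ≥ 0.50.
N ≥ 10^(5.0/10) = 3.162, so N = 4.

4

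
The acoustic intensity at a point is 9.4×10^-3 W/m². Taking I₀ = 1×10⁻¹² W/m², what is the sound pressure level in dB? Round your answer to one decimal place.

99.7 dB

Dividing by I₀ shifts the exponent by 12: I/I₀ = 9.4×10^9.
L = 10·(0.9731 + 9) = 99.73 dB.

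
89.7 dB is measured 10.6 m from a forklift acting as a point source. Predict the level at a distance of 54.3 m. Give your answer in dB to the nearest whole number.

Spherical spreading from a point source gives a 20·log₁₀(r₂/r₁) drop.
L₂ = 89.7 − 20·log₁₀(54.3/10.6) = 89.7 − 14.190 = 75.51 dB.

76 dB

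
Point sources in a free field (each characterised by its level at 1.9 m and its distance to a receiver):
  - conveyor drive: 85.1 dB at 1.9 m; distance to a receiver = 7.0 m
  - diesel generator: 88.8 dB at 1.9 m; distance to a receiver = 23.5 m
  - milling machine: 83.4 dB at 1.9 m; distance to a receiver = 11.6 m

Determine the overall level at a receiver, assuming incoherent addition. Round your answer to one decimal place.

75.4 dB

Apply inverse-square spreading to bring every level to the receiver, then sum 10^(L/10).
conveyor drive: 85.1 − 20·log₁₀(7.0/1.9) = 85.1 − 11.33 = 73.77 dB.
diesel generator: 88.8 − 20·log₁₀(23.5/1.9) = 88.8 − 21.85 = 66.95 dB.
milling machine: 83.4 − 20·log₁₀(11.6/1.9) = 83.4 − 15.71 = 67.69 dB.
Σ 10^(L/10) = 3.467e+07 → L_total = 10·log₁₀(3.467e+07) = 75.40 dB.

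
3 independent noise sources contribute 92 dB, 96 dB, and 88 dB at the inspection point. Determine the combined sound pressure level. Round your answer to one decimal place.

For uncorrelated sources the intensities add, so convert each level to linear form, sum, and take 10·log₁₀ of the total.
Σ 10^(L/10) = 10^(92/10) + 10^(96/10) + 10^(88/10) = 6.197e+09.
L_total = 10·log₁₀(6.197e+09) = 97.92 dB.

97.9 dB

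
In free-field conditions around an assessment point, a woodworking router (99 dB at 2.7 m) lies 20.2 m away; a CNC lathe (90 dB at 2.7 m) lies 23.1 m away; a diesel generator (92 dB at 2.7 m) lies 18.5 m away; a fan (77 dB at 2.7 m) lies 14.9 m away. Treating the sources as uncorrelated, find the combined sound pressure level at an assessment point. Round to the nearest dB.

83 dB

Apply inverse-square spreading to bring every level to the receiver, then sum 10^(L/10).
woodworking router: 99 − 20·log₁₀(20.2/2.7) = 99 − 17.48 = 81.52 dB.
CNC lathe: 90 − 20·log₁₀(23.1/2.7) = 90 − 18.64 = 71.36 dB.
diesel generator: 92 − 20·log₁₀(18.5/2.7) = 92 − 16.72 = 75.28 dB.
fan: 77 − 20·log₁₀(14.9/2.7) = 77 − 14.84 = 62.16 dB.
Σ 10^(L/10) = 1.910e+08 → L_total = 10·log₁₀(1.910e+08) = 82.81 dB.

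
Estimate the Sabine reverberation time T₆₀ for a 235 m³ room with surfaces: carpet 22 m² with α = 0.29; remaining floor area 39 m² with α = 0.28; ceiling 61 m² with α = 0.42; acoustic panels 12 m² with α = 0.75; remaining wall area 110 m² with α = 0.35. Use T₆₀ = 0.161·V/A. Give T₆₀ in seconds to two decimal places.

A = Σ Sᵢαᵢ = 22·0.29 + 39·0.28 + 61·0.42 + 12·0.75 + 110·0.35 = 90.42 m².
T₆₀ = 0.161 × 235 / 90.42 = 0.418 s.

0.42 s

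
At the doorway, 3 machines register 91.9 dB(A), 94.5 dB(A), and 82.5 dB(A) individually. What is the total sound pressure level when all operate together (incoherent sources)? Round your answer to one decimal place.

96.6 dB(A)

For uncorrelated sources the intensities add, so convert each level to linear form, sum, and take 10·log₁₀ of the total.
Σ 10^(L/10) = 10^(91.9/10) + 10^(94.5/10) + 10^(82.5/10) = 4.545e+09.
L_total = 10·log₁₀(4.545e+09) = 96.58 dB(A).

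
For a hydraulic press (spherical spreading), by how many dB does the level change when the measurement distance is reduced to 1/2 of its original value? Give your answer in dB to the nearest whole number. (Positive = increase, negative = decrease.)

Point-source spreading: ΔL = −20·log₁₀(r₂/r₁).
ΔL = −20·log₁₀(0.5) = +6.02 dB.

+6 dB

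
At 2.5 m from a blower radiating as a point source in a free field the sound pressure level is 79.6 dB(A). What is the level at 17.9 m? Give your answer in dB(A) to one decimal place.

Point-source attenuation: ΔL = 20·log₁₀(r₂/r₁) = 20·log₁₀(17.9/2.5) = 17.098 dB.
L₂ = 79.6 − 20·log₁₀(17.9/2.5) = 79.6 − 17.098 = 62.50 dB(A).

62.5 dB(A)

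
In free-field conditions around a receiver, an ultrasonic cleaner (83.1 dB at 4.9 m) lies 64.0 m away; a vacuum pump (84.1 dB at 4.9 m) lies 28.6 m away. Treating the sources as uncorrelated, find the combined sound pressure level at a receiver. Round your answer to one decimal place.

Apply inverse-square spreading to bring every level to the receiver, then sum 10^(L/10).
ultrasonic cleaner: 83.1 − 20·log₁₀(64.0/4.9) = 83.1 − 22.32 = 60.78 dB.
vacuum pump: 84.1 − 20·log₁₀(28.6/4.9) = 84.1 − 15.32 = 68.78 dB.
Σ 10^(L/10) = 8.742e+06 → L_total = 10·log₁₀(8.742e+06) = 69.42 dB.

69.4 dB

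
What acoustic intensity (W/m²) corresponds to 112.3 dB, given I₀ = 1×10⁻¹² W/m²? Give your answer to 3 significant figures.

L = 10·log₁₀(I/I₀) ⇒ I = I₀·10^(L/10) = 10⁻¹² × 10^11.23.

0.170 W/m²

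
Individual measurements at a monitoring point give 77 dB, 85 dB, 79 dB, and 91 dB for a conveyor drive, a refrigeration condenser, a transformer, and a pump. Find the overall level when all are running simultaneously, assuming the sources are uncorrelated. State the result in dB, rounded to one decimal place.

92.3 dB

For uncorrelated sources the intensities add, so convert each level to linear form, sum, and take 10·log₁₀ of the total.
Σ 10^(L/10) = 10^(77/10) + 10^(85/10) + 10^(79/10) + 10^(91/10) = 1.705e+09.
L_total = 10·log₁₀(1.705e+09) = 92.32 dB.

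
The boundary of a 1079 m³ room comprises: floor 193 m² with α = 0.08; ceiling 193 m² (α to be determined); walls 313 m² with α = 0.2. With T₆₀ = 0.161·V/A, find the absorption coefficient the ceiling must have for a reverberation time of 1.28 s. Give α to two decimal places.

0.30

From T₆₀ = 0.161·V/A, the target T₆₀ = 1.28 s needs A = 0.161·1079/1.28 = 135.72 m².
Absorption from the other surfaces = 193·0.08 + 313·0.2 = 78.04 m², so the ceiling must supply 57.68 m² over 193 m².
α = 57.68/193 = 0.299.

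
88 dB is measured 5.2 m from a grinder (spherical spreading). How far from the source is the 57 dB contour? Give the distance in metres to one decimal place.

184.5 m

For a point source L₁ − L₂ = 20·log₁₀(r₂/r₁), so r₂ = r₁·10^((L₁−L₂)/20).
r₂ = 5.2·10^((88−57)/20) = 5.2·10^(31.0/20) = 184.50 m.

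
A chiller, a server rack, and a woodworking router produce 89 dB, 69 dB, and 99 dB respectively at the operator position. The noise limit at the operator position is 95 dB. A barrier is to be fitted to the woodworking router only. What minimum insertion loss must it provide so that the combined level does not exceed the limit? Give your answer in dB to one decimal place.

Fixed contribution from the other sources: Σ 10^(L/10) = 10^(89/10) + 10^(69/10) = 8.023e+08 (89.04 dB).
The limit corresponds to 10^(95/10) = 3.162e+09; subtracting the fixed part leaves 2.360e+09 for the woodworking router, i.e. 93.73 dB.
So the woodworking router must be reduced from 99 to 93.73 dB: IL = 5.27 dB.

5.3 dB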